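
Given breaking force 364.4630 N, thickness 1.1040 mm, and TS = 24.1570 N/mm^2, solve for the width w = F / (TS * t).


Formula: w = F / (TS * t)
Substituting: w = 364.4630 / (24.1570 * 1.1040)
Result: 13.6660 mm


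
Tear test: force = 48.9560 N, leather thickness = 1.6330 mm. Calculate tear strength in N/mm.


Formula: Tear strength = force / thickness
Substituting: Tear strength = 48.9560 / 1.6330
Result: 29.9792 N/mm


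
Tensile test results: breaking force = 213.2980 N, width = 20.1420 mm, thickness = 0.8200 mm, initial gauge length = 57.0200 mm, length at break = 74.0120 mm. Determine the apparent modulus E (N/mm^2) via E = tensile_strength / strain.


TS = F / (w * t) = 213.2980 / (20.1420 * 0.8200) = 12.9143 N/mm^2
strain = (Lf - L0) / L0 = (74.0120 - 57.0200) / 57.0200 = 0.2980
E = TS / strain = 12.9143 / 0.2980 = 43.3364 N/mm^2


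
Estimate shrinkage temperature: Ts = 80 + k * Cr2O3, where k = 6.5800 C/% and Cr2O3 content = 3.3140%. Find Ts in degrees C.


Formula: Ts = 80 + k * Cr2O3
Substituting: Ts = 80 + 6.5800 * 3.3140
Result: 101.8061 C


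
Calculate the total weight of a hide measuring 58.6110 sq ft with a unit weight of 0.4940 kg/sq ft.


Formula: Weight = area * weight_per_sqft
Substituting: Weight = 58.6110 * 0.4940
Result: 28.9538 kg


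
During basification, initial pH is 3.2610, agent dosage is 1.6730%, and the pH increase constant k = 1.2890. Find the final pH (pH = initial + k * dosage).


Formula: pH_final = pH_initial + k * base_pct
Substituting: pH_final = 3.2610 + 1.2890 * 1.6730
Result: 5.4175


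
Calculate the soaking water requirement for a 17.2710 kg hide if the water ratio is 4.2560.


Formula: Water = hide_weight * ratio
Substituting: Water = 17.2710 * 4.2560
Result: 73.5054 kg


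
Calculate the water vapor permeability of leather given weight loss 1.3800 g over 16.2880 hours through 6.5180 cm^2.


Formula: WVP = loss / (area * time)
Substituting: WVP = 1.3800 / (6.5180 * 16.2880)
Result: 0.0129986 g/(cm^2*hr)


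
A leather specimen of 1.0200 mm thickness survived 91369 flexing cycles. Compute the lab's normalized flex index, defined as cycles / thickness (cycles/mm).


Formula: Index = cycles / thickness
Substituting: Index = 91369 / 1.0200
Result: 89577.4510 cycles/mm


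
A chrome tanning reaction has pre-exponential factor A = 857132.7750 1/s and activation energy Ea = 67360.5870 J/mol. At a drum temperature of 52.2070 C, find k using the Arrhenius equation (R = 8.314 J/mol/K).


T_K = T_C + 273.15 = 52.2070 + 273.15 = 325.3570 K
exponent = -Ea / (R * T_K) = -67360.5870 / (8.314 * 325.3570) = -24.9021
k = A * exp(exponent) = 857132.7750 * exp(-24.9021) = 1.3128e-05 1/s


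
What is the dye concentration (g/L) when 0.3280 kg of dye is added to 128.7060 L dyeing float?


Formula: Conc = dye_mass(kg) / volume(L) * 1000
Substituting: Conc = 0.3280 / 128.7060 * 1000
Result: 2.5484 g/L


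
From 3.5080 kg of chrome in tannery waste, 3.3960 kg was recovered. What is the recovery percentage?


Formula: Recovery = recovered / input * 100
Substituting: Recovery = 3.3960 / 3.5080 * 100
Result: 96.8073 %


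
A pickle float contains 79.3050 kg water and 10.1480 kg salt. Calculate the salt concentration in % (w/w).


Formula: Conc = salt / (water + salt) * 100
Substituting: Conc = 10.1480 / (79.3050 + 10.1480) * 100
Result: 11.3445 %


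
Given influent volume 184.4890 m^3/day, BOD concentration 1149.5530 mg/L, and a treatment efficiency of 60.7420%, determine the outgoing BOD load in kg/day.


Load_in = volume * conc / 1000 = 184.4890 * 1149.5530 / 1000 = 212.0799 kg/day
Removed = Load_in * eff / 100 = 212.0799 * 60.7420 / 100 = 128.8216 kg/day
Load_out = Load_in - Removed = 212.0799 - 128.8216 = 83.2583 kg/day


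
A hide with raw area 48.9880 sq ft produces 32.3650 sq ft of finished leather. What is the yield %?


Formula: Yield = finished / raw * 100
Substituting: Yield = 32.3650 / 48.9880 * 100
Result: 66.0672 %


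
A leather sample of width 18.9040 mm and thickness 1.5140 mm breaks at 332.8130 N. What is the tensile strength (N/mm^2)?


Formula: TS = force / (width * thickness)
Substituting: TS = 332.8130 / (18.9040 * 1.5140)
Result: 11.6284 N/mm^2


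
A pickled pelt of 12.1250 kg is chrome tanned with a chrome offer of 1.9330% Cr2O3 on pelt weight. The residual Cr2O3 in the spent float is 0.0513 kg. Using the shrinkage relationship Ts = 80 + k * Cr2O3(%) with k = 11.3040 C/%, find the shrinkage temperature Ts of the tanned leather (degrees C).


Offered = pelt * offer_pct / 100 = 12.1250 * 1.9330 / 100 = 0.2344 kg
Uptake = offered - residual = 0.2344 - 0.0513 = 0.1831 kg
Cr2O3% on pelt = uptake / pelt * 100 = 0.1831 / 12.1250 * 100 = 1.5099 %
Ts = 80 + k * Cr2O3% = 80 + 11.3040 * 1.5099 = 97.0680 C


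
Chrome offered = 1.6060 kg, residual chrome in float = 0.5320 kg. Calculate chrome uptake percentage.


Formula: Uptake = (offered - residual) / offered * 100
Substituting: Uptake = (1.6060 - 0.5320) / 1.6060 * 100
Result: 66.8742 %


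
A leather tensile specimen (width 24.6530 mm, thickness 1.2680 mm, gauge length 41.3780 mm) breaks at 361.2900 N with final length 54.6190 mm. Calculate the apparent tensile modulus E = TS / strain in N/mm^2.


TS = F / (w * t) = 361.2900 / (24.6530 * 1.2680) = 11.5576 N/mm^2
strain = (Lf - L0) / L0 = (54.6190 - 41.3780) / 41.3780 = 0.3200
E = TS / strain = 11.5576 / 0.3200 = 36.1173 N/mm^2


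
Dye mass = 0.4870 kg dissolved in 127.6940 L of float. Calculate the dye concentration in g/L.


Formula: Conc = dye_mass(kg) / volume(L) * 1000
Substituting: Conc = 0.4870 / 127.6940 * 1000
Result: 3.8138 g/L


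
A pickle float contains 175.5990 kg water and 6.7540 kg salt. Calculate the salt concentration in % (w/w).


Formula: Conc = salt / (water + salt) * 100
Substituting: Conc = 6.7540 / (175.5990 + 6.7540) * 100
Result: 3.7038 %


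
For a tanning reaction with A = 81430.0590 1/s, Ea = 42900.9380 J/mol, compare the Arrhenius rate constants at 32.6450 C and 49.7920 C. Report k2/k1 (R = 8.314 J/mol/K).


T1 = 32.6450 + 273.15 = 305.7950 K; T2 = 49.7920 + 273.15 = 322.9420 K
k1 = A * exp(-Ea/(R*T1)) = 81430.0590 * exp(-42900.9380/(8.314*305.7950)) = 0.0038226 1/s
k2 = A * exp(-Ea/(R*T2)) = 81430.0590 * exp(-42900.9380/(8.314*322.9420)) = 0.0093642 1/s
k2/k1 = 0.0093642 / 0.0038226 = 2.4497


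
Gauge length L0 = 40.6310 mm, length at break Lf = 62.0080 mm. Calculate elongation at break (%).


Formula: Elongation = (Lf - L0) / L0 * 100
Substituting: Elongation = (62.0080 - 40.6310) / 40.6310 * 100
Result: 52.6125 %


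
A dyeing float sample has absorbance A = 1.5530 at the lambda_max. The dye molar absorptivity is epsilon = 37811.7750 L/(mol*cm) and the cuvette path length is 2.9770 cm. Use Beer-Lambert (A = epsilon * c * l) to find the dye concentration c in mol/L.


Formula: c = A / (epsilon * l)
Substituting: c = 1.5530 / (37811.7750 * 2.9770)
Result: 1.3796e-05 mol/L


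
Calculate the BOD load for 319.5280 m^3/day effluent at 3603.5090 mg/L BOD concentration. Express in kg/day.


Formula: BOD_load = volume * conc / 1000
Substituting: BOD_load = 319.5280 * 3603.5090 / 1000
Result: 1151.4220 kg/day


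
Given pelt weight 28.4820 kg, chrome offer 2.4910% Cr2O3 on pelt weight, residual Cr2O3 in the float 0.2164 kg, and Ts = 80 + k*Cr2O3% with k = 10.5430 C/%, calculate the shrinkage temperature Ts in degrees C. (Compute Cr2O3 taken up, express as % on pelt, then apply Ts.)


Offered = pelt * offer_pct / 100 = 28.4820 * 2.4910 / 100 = 0.7095 kg
Uptake = offered - residual = 0.7095 - 0.2164 = 0.4931 kg
Cr2O3% on pelt = uptake / pelt * 100 = 0.4931 / 28.4820 * 100 = 1.7312 %
Ts = 80 + k * Cr2O3% = 80 + 10.5430 * 1.7312 = 98.2523 C


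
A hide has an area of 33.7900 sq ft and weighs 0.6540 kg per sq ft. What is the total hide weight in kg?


Formula: Weight = area * weight_per_sqft
Substituting: Weight = 33.7900 * 0.6540
Result: 22.0987 kg


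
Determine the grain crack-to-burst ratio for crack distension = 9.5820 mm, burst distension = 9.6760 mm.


Formula: Ratio = crack / burst
Substituting: Ratio = 9.5820 / 9.6760
Result: 0.9903


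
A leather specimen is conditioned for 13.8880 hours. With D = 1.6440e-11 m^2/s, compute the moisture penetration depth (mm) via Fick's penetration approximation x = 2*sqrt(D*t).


t = 13.8880 hr * 3600 = 49996.8000 s
D * t = 1.6440e-11 * 49996.8000 = 8.2195e-07
x = 2 * sqrt(D*t) = 2 * sqrt(8.2195e-07) = 0.00181323 m = 1.8132 mm


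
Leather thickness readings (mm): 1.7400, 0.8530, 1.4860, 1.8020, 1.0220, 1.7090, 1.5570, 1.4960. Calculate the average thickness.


Formula: Average = sum / n
Substituting: Average = 11.6650 / 8
Result: 1.4581 mm


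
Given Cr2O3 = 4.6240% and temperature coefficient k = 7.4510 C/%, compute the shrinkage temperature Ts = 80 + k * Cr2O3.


Formula: Ts = 80 + k * Cr2O3
Substituting: Ts = 80 + 7.4510 * 4.6240
Result: 114.4534 C


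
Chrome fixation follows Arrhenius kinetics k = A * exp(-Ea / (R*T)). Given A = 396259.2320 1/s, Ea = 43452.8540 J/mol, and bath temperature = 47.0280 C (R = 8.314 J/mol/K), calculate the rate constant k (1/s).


T_K = T_C + 273.15 = 47.0280 + 273.15 = 320.1780 K
exponent = -Ea / (R * T_K) = -43452.8540 / (8.314 * 320.1780) = -16.3236
k = A * exp(exponent) = 396259.2320 * exp(-16.3236) = 0.0322638 1/s


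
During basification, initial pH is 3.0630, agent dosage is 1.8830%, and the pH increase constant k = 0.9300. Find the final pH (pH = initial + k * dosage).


Formula: pH_final = pH_initial + k * base_pct
Substituting: pH_final = 3.0630 + 0.9300 * 1.8830
Result: 4.8142


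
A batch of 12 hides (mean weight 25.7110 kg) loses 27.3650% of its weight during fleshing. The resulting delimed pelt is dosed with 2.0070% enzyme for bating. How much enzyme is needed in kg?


Total_raw = N * avg_wt = 12 * 25.7110 = 308.5320 kg
Substrate = Total_raw * (1 - loss/100) = 308.5320 * (1 - 27.3650/100) = 224.1022 kg
Enzyme = Substrate * pct / 100 = 224.1022 * 2.0070 / 100 = 4.4977 kg


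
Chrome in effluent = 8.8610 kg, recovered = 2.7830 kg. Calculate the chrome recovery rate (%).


Formula: Recovery = recovered / input * 100
Substituting: Recovery = 2.7830 / 8.8610 * 100
Result: 31.4073 %


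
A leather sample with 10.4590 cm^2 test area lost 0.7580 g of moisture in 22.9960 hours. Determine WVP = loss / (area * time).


Formula: WVP = loss / (area * time)
Substituting: WVP = 0.7580 / (10.4590 * 22.9960)
Result: 0.00315157 g/(cm^2*hr)


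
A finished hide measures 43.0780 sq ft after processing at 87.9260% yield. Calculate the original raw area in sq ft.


Formula: raw = finished * 100 / yield
Substituting: raw = 43.0780 * 100 / 87.9260
Result: 48.9935 sq ft


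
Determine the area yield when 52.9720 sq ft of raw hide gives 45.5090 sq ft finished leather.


Formula: Yield = finished / raw * 100
Substituting: Yield = 45.5090 / 52.9720 * 100
Result: 85.9114 %


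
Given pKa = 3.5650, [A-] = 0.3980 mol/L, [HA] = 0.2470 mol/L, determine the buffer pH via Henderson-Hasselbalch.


ratio = [A-] / [HA] = 0.3980 / 0.2470 = 1.6113
log10(ratio) = 0.2072
pH = pKa + log10(ratio) = 3.5650 + 0.2072 = 3.7722


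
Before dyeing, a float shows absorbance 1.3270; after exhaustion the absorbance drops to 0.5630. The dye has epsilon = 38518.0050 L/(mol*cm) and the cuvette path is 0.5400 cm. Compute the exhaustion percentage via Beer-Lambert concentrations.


c_initial = A_i / (epsilon * l) = 1.3270 / (38518.0050 * 0.5400) = 6.3799e-05 mol/L
c_final = A_f / (epsilon * l) = 0.5630 / (38518.0050 * 0.5400) = 2.7068e-05 mol/L
Exhaustion = (c_initial - c_final) / c_initial * 100 = (6.3799e-05 - 2.7068e-05) / 6.3799e-05 * 100 = 57.5735 %


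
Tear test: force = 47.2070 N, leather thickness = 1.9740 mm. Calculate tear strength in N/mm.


Formula: Tear strength = force / thickness
Substituting: Tear strength = 47.2070 / 1.9740
Result: 23.9144 N/mm


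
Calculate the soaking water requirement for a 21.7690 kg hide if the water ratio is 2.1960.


Formula: Water = hide_weight * ratio
Substituting: Water = 21.7690 * 2.1960
Result: 47.8047 kg


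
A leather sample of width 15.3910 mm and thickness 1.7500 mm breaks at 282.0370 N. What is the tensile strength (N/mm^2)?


Formula: TS = force / (width * thickness)
Substituting: TS = 282.0370 / (15.3910 * 1.7500)
Result: 10.4713 N/mm^2


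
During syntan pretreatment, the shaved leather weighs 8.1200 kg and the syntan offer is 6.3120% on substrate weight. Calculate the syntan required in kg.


Formula: Syntan = substrate * pct / 100
Substituting: Syntan = 8.1200 * 6.3120 / 100
Result: 0.5125 kg


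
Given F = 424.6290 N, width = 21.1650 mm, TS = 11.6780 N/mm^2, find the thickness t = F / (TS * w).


Formula: t = F / (TS * w)
Substituting: t = 424.6290 / (11.6780 * 21.1650)
Result: 1.7180 mm


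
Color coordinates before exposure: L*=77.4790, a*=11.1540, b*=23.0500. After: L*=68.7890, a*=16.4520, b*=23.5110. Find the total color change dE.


dL = -8.6900, da = 5.2980, db = 0.4610
dE = sqrt((-8.6900)^2 + 5.2980^2 + 0.4610^2) = 10.1881


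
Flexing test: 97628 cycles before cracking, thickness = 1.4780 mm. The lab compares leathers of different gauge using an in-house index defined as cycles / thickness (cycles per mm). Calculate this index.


Formula: Index = cycles / thickness
Substituting: Index = 97628 / 1.4780
Result: 66054.1272 cycles/mm


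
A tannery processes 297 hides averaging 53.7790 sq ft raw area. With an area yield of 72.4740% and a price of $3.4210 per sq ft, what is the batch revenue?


Raw_total = N * avg_area = 297 * 53.7790 = 15972.3630 sq ft
Finished = Raw_total * yield / 100 = 15972.3630 * 72.4740 / 100 = 11575.8104 sq ft
Value = Finished * price = 11575.8104 * 3.4210 = 39600.8472 $


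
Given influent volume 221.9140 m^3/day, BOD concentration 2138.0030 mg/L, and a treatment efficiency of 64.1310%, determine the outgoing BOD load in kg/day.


Load_in = volume * conc / 1000 = 221.9140 * 2138.0030 / 1000 = 474.4528 kg/day
Removed = Load_in * eff / 100 = 474.4528 * 64.1310 / 100 = 304.2713 kg/day
Load_out = Load_in - Removed = 474.4528 - 304.2713 = 170.1815 kg/day


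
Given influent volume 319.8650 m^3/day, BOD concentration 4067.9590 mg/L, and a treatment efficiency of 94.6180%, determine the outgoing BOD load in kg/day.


Load_in = volume * conc / 1000 = 319.8650 * 4067.9590 / 1000 = 1301.1977 kg/day
Removed = Load_in * eff / 100 = 1301.1977 * 94.6180 / 100 = 1231.1672 kg/day
Load_out = Load_in - Removed = 1301.1977 - 1231.1672 = 70.0305 kg/day


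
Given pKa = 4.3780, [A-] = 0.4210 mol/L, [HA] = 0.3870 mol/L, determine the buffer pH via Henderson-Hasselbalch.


ratio = [A-] / [HA] = 0.4210 / 0.3870 = 1.0879
log10(ratio) = 0.0365711
pH = pKa + log10(ratio) = 4.3780 + 0.0365711 = 4.4146


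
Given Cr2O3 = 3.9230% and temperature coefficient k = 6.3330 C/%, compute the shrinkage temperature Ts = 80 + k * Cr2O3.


Formula: Ts = 80 + k * Cr2O3
Substituting: Ts = 80 + 6.3330 * 3.9230
Result: 104.8444 C


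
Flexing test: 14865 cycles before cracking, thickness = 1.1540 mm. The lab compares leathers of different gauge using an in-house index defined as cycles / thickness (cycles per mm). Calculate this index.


Formula: Index = cycles / thickness
Substituting: Index = 14865 / 1.1540
Result: 12881.2825 cycles/mm


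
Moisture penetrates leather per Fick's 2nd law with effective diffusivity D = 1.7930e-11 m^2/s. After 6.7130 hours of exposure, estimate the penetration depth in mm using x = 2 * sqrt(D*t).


t = 6.7130 hr * 3600 = 24166.8000 s
D * t = 1.7930e-11 * 24166.8000 = 4.3331e-07
x = 2 * sqrt(D*t) = 2 * sqrt(4.3331e-07) = 0.00131653 m = 1.3165 mm


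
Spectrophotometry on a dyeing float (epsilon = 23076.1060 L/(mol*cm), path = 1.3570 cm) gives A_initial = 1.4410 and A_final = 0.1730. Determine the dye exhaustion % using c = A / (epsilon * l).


c_initial = A_i / (epsilon * l) = 1.4410 / (23076.1060 * 1.3570) = 4.6017e-05 mol/L
c_final = A_f / (epsilon * l) = 0.1730 / (23076.1060 * 1.3570) = 5.5246e-06 mol/L
Exhaustion = (c_initial - c_final) / c_initial * 100 = (4.6017e-05 - 5.5246e-06) / 4.6017e-05 * 100 = 87.9944 %


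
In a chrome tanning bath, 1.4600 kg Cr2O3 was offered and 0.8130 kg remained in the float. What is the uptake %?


Formula: Uptake = (offered - residual) / offered * 100
Substituting: Uptake = (1.4600 - 0.8130) / 1.4600 * 100
Result: 44.3151 %


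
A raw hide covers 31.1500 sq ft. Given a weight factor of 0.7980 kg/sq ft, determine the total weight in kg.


Formula: Weight = area * weight_per_sqft
Substituting: Weight = 31.1500 * 0.7980
Result: 24.8577 kg


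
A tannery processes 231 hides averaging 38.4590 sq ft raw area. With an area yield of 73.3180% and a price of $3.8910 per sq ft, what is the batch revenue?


Raw_total = N * avg_area = 231 * 38.4590 = 8884.0290 sq ft
Finished = Raw_total * yield / 100 = 8884.0290 * 73.3180 / 100 = 6513.5924 sq ft
Value = Finished * price = 6513.5924 * 3.8910 = 25344.3880 $


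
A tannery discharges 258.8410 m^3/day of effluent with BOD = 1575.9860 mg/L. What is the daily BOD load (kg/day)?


Formula: BOD_load = volume * conc / 1000
Substituting: BOD_load = 258.8410 * 1575.9860 / 1000
Result: 407.9298 kg/day


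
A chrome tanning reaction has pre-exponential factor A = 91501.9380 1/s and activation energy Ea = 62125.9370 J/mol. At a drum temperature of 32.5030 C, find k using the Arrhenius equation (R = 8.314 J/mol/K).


T_K = T_C + 273.15 = 32.5030 + 273.15 = 305.6530 K
exponent = -Ea / (R * T_K) = -62125.9370 / (8.314 * 305.6530) = -24.4475
k = A * exp(exponent) = 91501.9380 * exp(-24.4475) = 2.2081e-06 1/s


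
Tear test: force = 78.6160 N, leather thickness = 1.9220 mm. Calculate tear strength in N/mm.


Formula: Tear strength = force / thickness
Substituting: Tear strength = 78.6160 / 1.9220
Result: 40.9032 N/mm


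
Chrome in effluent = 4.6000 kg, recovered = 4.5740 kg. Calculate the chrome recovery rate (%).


Formula: Recovery = recovered / input * 100
Substituting: Recovery = 4.5740 / 4.6000 * 100
Result: 99.4348 %


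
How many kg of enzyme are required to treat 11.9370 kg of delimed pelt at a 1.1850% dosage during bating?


Formula: Enzyme = substrate * pct / 100
Substituting: Enzyme = 11.9370 * 1.1850 / 100
Result: 0.1415 kg


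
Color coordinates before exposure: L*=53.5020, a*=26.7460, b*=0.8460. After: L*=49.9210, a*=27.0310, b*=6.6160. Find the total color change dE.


dL = -3.5810, da = 0.2850, db = 5.7700
dE = sqrt((-3.5810)^2 + 0.2850^2 + 5.7700^2) = 6.7969


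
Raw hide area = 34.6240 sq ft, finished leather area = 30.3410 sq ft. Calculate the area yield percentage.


Formula: Yield = finished / raw * 100
Substituting: Yield = 30.3410 / 34.6240 * 100
Result: 87.6300 %


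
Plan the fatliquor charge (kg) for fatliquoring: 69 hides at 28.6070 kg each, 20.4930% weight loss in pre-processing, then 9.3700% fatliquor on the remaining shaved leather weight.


Total_raw = N * avg_wt = 69 * 28.6070 = 1973.8830 kg
Substrate = Total_raw * (1 - loss/100) = 1973.8830 * (1 - 20.4930/100) = 1569.3752 kg
Fat = Substrate * pct / 100 = 1569.3752 * 9.3700 / 100 = 147.0505 kg


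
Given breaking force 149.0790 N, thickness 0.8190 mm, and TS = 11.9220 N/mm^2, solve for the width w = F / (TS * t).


Formula: w = F / (TS * t)
Substituting: w = 149.0790 / (11.9220 * 0.8190)
Result: 15.2680 mm


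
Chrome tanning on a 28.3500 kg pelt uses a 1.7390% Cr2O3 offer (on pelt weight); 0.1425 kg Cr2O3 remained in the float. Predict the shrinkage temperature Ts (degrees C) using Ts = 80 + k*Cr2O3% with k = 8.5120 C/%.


Offered = pelt * offer_pct / 100 = 28.3500 * 1.7390 / 100 = 0.4930 kg
Uptake = offered - residual = 0.4930 - 0.1425 = 0.3505 kg
Cr2O3% on pelt = uptake / pelt * 100 = 0.3505 / 28.3500 * 100 = 1.2364 %
Ts = 80 + k * Cr2O3% = 80 + 8.5120 * 1.2364 = 90.5238 C


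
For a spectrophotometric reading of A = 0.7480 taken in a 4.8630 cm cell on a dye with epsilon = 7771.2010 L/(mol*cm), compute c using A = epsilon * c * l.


Formula: c = A / (epsilon * l)
Substituting: c = 0.7480 / (7771.2010 * 4.8630)
Result: 1.9793e-05 mol/L


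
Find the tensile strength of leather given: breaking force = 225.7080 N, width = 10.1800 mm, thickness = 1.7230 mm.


Formula: TS = force / (width * thickness)
Substituting: TS = 225.7080 / (10.1800 * 1.7230)
Result: 12.8681 N/mm^2


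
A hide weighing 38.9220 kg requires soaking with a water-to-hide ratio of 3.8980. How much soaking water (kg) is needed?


Formula: Water = hide_weight * ratio
Substituting: Water = 38.9220 * 3.8980
Result: 151.7180 kg


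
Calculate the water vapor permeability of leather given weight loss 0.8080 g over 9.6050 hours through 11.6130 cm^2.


Formula: WVP = loss / (area * time)
Substituting: WVP = 0.8080 / (11.6130 * 9.6050)
Result: 0.00724385 g/(cm^2*hr)


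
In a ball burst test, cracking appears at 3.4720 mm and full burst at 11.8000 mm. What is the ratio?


Formula: Ratio = crack / burst
Substituting: Ratio = 3.4720 / 11.8000
Result: 0.2942


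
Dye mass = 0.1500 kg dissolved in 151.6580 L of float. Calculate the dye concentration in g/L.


Formula: Conc = dye_mass(kg) / volume(L) * 1000
Substituting: Conc = 0.1500 / 151.6580 * 1000
Result: 0.9891 g/L


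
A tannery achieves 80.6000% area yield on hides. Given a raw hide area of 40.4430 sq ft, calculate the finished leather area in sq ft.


Formula: finished = raw * yield / 100
Substituting: finished = 40.4430 * 80.6000 / 100
Result: 32.5971 sq ft


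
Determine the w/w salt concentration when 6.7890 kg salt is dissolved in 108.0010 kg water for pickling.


Formula: Conc = salt / (water + salt) * 100
Substituting: Conc = 6.7890 / (108.0010 + 6.7890) * 100
Result: 5.9143 %


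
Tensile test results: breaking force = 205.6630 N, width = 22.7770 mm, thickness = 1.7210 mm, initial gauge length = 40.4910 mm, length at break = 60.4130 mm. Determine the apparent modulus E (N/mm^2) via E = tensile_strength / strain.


TS = F / (w * t) = 205.6630 / (22.7770 * 1.7210) = 5.2466 N/mm^2
strain = (Lf - L0) / L0 = (60.4130 - 40.4910) / 40.4910 = 0.4920
E = TS / strain = 5.2466 / 0.4920 = 10.6636 N/mm^2


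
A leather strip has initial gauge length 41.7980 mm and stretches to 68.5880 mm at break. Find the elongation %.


Formula: Elongation = (Lf - L0) / L0 * 100
Substituting: Elongation = (68.5880 - 41.7980) / 41.7980 * 100
Result: 64.0940 %


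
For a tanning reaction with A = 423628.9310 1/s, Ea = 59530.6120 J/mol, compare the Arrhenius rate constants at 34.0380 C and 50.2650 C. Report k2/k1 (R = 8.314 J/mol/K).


T1 = 34.0380 + 273.15 = 307.1880 K; T2 = 50.2650 + 273.15 = 323.4150 K
k1 = A * exp(-Ea/(R*T1)) = 423628.9310 * exp(-59530.6120/(8.314*307.1880)) = 3.1912e-05 1/s
k2 = A * exp(-Ea/(R*T2)) = 423628.9310 * exp(-59530.6120/(8.314*323.4150)) = 1.0277e-04 1/s
k2/k1 = 1.0277e-04 / 3.1912e-05 = 3.2204


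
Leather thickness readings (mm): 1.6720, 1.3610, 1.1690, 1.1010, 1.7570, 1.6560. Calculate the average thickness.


Formula: Average = sum / n
Substituting: Average = 8.7160 / 6
Result: 1.4527 mm


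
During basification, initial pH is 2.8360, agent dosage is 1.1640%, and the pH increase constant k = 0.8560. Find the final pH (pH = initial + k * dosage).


Formula: pH_final = pH_initial + k * base_pct
Substituting: pH_final = 2.8360 + 0.8560 * 1.1640
Result: 3.8324


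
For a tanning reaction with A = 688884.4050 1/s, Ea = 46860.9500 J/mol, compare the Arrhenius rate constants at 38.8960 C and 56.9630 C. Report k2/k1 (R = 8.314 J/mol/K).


T1 = 38.8960 + 273.15 = 312.0460 K; T2 = 56.9630 + 273.15 = 330.1130 K
k1 = A * exp(-Ea/(R*T1)) = 688884.4050 * exp(-46860.9500/(8.314*312.0460)) = 0.00985416 1/s
k2 = A * exp(-Ea/(R*T2)) = 688884.4050 * exp(-46860.9500/(8.314*330.1130)) = 0.0264819 1/s
k2/k1 = 0.0264819 / 0.00985416 = 2.6874


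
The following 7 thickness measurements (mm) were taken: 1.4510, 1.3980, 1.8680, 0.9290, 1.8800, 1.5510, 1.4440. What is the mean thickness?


Formula: Average = sum / n
Substituting: Average = 10.5210 / 7
Result: 1.5030 mm


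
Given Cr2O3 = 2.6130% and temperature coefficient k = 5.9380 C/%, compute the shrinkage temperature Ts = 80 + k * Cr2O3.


Formula: Ts = 80 + k * Cr2O3
Substituting: Ts = 80 + 5.9380 * 2.6130
Result: 95.5160 C


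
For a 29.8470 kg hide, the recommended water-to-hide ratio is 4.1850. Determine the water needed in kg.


Formula: Water = hide_weight * ratio
Substituting: Water = 29.8470 * 4.1850
Result: 124.9097 kg


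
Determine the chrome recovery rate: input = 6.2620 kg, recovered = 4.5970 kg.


Formula: Recovery = recovered / input * 100
Substituting: Recovery = 4.5970 / 6.2620 * 100
Result: 73.4111 %


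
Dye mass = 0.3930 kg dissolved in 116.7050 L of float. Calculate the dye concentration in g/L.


Formula: Conc = dye_mass(kg) / volume(L) * 1000
Substituting: Conc = 0.3930 / 116.7050 * 1000
Result: 3.3675 g/L


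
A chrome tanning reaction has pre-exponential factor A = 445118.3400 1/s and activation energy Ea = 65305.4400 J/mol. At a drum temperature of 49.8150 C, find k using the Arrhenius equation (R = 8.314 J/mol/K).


T_K = T_C + 273.15 = 49.8150 + 273.15 = 322.9650 K
exponent = -Ea / (R * T_K) = -65305.4400 / (8.314 * 322.9650) = -24.3211
k = A * exp(exponent) = 445118.3400 * exp(-24.3211) = 1.2188e-05 1/s


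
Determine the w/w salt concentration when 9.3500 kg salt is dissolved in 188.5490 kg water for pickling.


Formula: Conc = salt / (water + salt) * 100
Substituting: Conc = 9.3500 / (188.5490 + 9.3500) * 100
Result: 4.7246 %


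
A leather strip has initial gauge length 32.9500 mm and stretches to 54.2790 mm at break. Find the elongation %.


Formula: Elongation = (Lf - L0) / L0 * 100
Substituting: Elongation = (54.2790 - 32.9500) / 32.9500 * 100
Result: 64.7314 %


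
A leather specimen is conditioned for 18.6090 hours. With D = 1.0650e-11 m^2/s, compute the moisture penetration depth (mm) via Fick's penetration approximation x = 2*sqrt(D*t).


t = 18.6090 hr * 3600 = 66992.4000 s
D * t = 1.0650e-11 * 66992.4000 = 7.1347e-07
x = 2 * sqrt(D*t) = 2 * sqrt(7.1347e-07) = 0.00168934 m = 1.6893 mm


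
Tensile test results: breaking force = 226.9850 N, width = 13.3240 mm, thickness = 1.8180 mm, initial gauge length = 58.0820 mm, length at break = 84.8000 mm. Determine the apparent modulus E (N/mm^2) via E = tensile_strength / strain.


TS = F / (w * t) = 226.9850 / (13.3240 * 1.8180) = 9.3706 N/mm^2
strain = (Lf - L0) / L0 = (84.8000 - 58.0820) / 58.0820 = 0.4600
E = TS / strain = 9.3706 / 0.4600 = 20.3707 N/mm^2


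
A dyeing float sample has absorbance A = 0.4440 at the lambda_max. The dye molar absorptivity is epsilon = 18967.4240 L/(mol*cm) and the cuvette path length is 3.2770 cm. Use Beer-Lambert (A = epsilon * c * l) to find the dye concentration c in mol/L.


Formula: c = A / (epsilon * l)
Substituting: c = 0.4440 / (18967.4240 * 3.2770)
Result: 7.1433e-06 mol/L


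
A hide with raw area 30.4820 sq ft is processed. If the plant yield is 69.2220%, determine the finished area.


Formula: finished = raw * yield / 100
Substituting: finished = 30.4820 * 69.2220 / 100
Result: 21.1003 sq ft


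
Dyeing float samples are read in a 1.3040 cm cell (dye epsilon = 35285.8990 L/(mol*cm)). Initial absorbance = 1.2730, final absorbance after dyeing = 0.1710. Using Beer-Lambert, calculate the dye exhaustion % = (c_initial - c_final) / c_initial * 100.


c_initial = A_i / (epsilon * l) = 1.2730 / (35285.8990 * 1.3040) = 2.7666e-05 mol/L
c_final = A_f / (epsilon * l) = 0.1710 / (35285.8990 * 1.3040) = 3.7164e-06 mol/L
Exhaustion = (c_initial - c_final) / c_initial * 100 = (2.7666e-05 - 3.7164e-06) / 2.7666e-05 * 100 = 86.5672 %


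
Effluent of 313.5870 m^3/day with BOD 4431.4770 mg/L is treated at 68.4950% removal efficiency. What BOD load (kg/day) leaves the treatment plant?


Load_in = volume * conc / 1000 = 313.5870 * 4431.4770 / 1000 = 1389.6536 kg/day
Removed = Load_in * eff / 100 = 1389.6536 * 68.4950 / 100 = 951.8432 kg/day
Load_out = Load_in - Removed = 1389.6536 - 951.8432 = 437.8104 kg/day


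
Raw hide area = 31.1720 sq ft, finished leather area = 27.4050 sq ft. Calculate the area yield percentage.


Formula: Yield = finished / raw * 100
Substituting: Yield = 27.4050 / 31.1720 * 100
Result: 87.9154 %


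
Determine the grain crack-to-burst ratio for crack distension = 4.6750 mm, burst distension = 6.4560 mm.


Formula: Ratio = crack / burst
Substituting: Ratio = 4.6750 / 6.4560
Result: 0.7241


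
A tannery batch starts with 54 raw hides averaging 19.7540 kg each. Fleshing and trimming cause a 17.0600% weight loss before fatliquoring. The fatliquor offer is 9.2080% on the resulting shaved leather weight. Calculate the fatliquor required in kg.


Total_raw = N * avg_wt = 54 * 19.7540 = 1066.7160 kg
Substrate = Total_raw * (1 - loss/100) = 1066.7160 * (1 - 17.0600/100) = 884.7343 kg
Fat = Substrate * pct / 100 = 884.7343 * 9.2080 / 100 = 81.4663 kg


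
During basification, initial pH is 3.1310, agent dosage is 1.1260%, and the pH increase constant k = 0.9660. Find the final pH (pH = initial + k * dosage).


Formula: pH_final = pH_initial + k * base_pct
Substituting: pH_final = 3.1310 + 0.9660 * 1.1260
Result: 4.2187


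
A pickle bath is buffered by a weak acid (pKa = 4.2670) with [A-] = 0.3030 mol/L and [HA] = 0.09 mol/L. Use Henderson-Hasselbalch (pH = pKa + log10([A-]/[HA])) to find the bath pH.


ratio = [A-] / [HA] = 0.3030 / 0.09 = 3.3667
log10(ratio) = 0.5272
pH = pKa + log10(ratio) = 4.2670 + 0.5272 = 4.7942


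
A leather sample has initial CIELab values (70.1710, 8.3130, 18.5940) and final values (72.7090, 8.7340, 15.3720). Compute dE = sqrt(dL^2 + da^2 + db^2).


dL = 2.5380, da = 0.4210, db = -3.2220
dE = sqrt(2.5380^2 + 0.4210^2 + (-3.2220)^2) = 4.1231


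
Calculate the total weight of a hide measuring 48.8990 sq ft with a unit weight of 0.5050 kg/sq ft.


Formula: Weight = area * weight_per_sqft
Substituting: Weight = 48.8990 * 0.5050
Result: 24.6940 kg


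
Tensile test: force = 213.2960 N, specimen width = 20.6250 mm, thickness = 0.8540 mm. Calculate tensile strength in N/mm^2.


Formula: TS = force / (width * thickness)
Substituting: TS = 213.2960 / (20.6250 * 0.8540)
Result: 12.1096 N/mm^2


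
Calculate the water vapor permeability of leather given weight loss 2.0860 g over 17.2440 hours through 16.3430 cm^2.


Formula: WVP = loss / (area * time)
Substituting: WVP = 2.0860 / (16.3430 * 17.2440)
Result: 0.00740192 g/(cm^2*hr)


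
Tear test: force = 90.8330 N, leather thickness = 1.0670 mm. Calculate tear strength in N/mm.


Formula: Tear strength = force / thickness
Substituting: Tear strength = 90.8330 / 1.0670
Result: 85.1293 N/mm


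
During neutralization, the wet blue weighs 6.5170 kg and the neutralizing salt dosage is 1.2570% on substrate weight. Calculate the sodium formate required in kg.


Formula: Neutralizer = substrate * pct / 100
Substituting: Neutralizer = 6.5170 * 1.2570 / 100
Result: 0.0819187 kg


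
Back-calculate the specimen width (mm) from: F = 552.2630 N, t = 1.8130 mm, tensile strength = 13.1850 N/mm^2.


Formula: w = F / (TS * t)
Substituting: w = 552.2630 / (13.1850 * 1.8130)
Result: 23.1030 mm


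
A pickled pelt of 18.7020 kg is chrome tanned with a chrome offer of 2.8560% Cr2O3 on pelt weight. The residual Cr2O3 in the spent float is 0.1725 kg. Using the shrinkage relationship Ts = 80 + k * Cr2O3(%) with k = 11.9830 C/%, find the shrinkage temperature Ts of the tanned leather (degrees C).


Offered = pelt * offer_pct / 100 = 18.7020 * 2.8560 / 100 = 0.5341 kg
Uptake = offered - residual = 0.5341 - 0.1725 = 0.3616 kg
Cr2O3% on pelt = uptake / pelt * 100 = 0.3616 / 18.7020 * 100 = 1.9336 %
Ts = 80 + k * Cr2O3% = 80 + 11.9830 * 1.9336 = 103.1708 C


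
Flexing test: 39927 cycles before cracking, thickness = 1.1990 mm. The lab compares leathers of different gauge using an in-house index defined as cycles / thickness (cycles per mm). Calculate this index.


Formula: Index = cycles / thickness
Substituting: Index = 39927 / 1.1990
Result: 33300.2502 cycles/mm


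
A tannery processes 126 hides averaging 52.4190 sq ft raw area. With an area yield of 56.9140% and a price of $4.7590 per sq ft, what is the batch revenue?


Raw_total = N * avg_area = 126 * 52.4190 = 6604.7940 sq ft
Finished = Raw_total * yield / 100 = 6604.7940 * 56.9140 / 100 = 3759.0525 sq ft
Value = Finished * price = 3759.0525 * 4.7590 = 17889.3306 $


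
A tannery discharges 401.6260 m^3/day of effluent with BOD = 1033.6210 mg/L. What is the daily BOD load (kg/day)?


Formula: BOD_load = volume * conc / 1000
Substituting: BOD_load = 401.6260 * 1033.6210 / 1000
Result: 415.1291 kg/day


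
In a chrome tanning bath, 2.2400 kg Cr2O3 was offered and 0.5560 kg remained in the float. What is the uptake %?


Formula: Uptake = (offered - residual) / offered * 100
Substituting: Uptake = (2.2400 - 0.5560) / 2.2400 * 100
Result: 75.1786 %


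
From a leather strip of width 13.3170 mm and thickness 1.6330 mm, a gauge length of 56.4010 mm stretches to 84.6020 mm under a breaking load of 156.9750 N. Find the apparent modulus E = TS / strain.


TS = F / (w * t) = 156.9750 / (13.3170 * 1.6330) = 7.2183 N/mm^2
strain = (Lf - L0) / L0 = (84.6020 - 56.4010) / 56.4010 = 0.5000
E = TS / strain = 7.2183 / 0.5000 = 14.4364 N/mm^2


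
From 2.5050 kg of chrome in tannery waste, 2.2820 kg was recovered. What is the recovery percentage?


Formula: Recovery = recovered / input * 100
Substituting: Recovery = 2.2820 / 2.5050 * 100
Result: 91.0978 %


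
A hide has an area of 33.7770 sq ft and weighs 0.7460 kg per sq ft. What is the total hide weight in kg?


Formula: Weight = area * weight_per_sqft
Substituting: Weight = 33.7770 * 0.7460
Result: 25.1976 kg


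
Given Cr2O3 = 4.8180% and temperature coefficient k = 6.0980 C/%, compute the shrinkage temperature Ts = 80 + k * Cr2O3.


Formula: Ts = 80 + k * Cr2O3
Substituting: Ts = 80 + 6.0980 * 4.8180
Result: 109.3802 C


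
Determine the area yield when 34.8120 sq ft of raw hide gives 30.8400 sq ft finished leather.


Formula: Yield = finished / raw * 100
Substituting: Yield = 30.8400 / 34.8120 * 100
Result: 88.5901 %


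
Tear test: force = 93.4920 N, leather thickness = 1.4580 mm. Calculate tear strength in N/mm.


Formula: Tear strength = force / thickness
Substituting: Tear strength = 93.4920 / 1.4580
Result: 64.1235 N/mm


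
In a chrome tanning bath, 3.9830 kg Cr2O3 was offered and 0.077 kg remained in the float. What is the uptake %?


Formula: Uptake = (offered - residual) / offered * 100
Substituting: Uptake = (3.9830 - 0.077) / 3.9830 * 100
Result: 98.0668 %


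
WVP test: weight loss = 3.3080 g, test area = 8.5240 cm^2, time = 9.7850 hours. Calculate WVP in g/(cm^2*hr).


Formula: WVP = loss / (area * time)
Substituting: WVP = 3.3080 / (8.5240 * 9.7850)
Result: 0.0396608 g/(cm^2*hr)


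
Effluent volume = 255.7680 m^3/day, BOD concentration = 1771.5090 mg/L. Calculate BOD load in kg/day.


Formula: BOD_load = volume * conc / 1000
Substituting: BOD_load = 255.7680 * 1771.5090 / 1000
Result: 453.0953 kg/day


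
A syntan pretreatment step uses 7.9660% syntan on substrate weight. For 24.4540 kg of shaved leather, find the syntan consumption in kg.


Formula: Syntan = substrate * pct / 100
Substituting: Syntan = 24.4540 * 7.9660 / 100
Result: 1.9480 kg


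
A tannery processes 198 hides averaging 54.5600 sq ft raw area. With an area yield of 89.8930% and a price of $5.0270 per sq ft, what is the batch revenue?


Raw_total = N * avg_area = 198 * 54.5600 = 10802.8800 sq ft
Finished = Raw_total * yield / 100 = 10802.8800 * 89.8930 / 100 = 9711.0329 sq ft
Value = Finished * price = 9711.0329 * 5.0270 = 48817.3625 $


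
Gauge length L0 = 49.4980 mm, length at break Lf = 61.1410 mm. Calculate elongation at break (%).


Formula: Elongation = (Lf - L0) / L0 * 100
Substituting: Elongation = (61.1410 - 49.4980) / 49.4980 * 100
Result: 23.5222 %


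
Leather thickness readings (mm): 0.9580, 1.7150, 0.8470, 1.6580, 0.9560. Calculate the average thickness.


Formula: Average = sum / n
Substituting: Average = 6.1340 / 5
Result: 1.2268 mm


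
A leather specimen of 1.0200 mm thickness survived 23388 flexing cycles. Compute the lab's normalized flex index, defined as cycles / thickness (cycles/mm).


Formula: Index = cycles / thickness
Substituting: Index = 23388 / 1.0200
Result: 22929.4118 cycles/mm


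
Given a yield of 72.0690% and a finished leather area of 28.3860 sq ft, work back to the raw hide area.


Formula: raw = finished * 100 / yield
Substituting: raw = 28.3860 * 100 / 72.0690
Result: 39.3873 sq ft


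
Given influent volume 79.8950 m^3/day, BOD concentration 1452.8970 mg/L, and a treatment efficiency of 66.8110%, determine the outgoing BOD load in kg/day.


Load_in = volume * conc / 1000 = 79.8950 * 1452.8970 / 1000 = 116.0792 kg/day
Removed = Load_in * eff / 100 = 116.0792 * 66.8110 / 100 = 77.5537 kg/day
Load_out = Load_in - Removed = 116.0792 - 77.5537 = 38.5255 kg/day


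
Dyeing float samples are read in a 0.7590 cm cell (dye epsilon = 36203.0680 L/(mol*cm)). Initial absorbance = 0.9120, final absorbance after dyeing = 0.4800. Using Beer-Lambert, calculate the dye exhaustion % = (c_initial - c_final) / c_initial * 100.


c_initial = A_i / (epsilon * l) = 0.9120 / (36203.0680 * 0.7590) = 3.3190e-05 mol/L
c_final = A_f / (epsilon * l) = 0.4800 / (36203.0680 * 0.7590) = 1.7468e-05 mol/L
Exhaustion = (c_initial - c_final) / c_initial * 100 = (3.3190e-05 - 1.7468e-05) / 3.3190e-05 * 100 = 47.3684 %


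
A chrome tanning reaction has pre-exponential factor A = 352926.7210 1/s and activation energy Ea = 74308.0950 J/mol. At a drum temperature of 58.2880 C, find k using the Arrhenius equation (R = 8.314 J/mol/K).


T_K = T_C + 273.15 = 58.2880 + 273.15 = 331.4380 K
exponent = -Ea / (R * T_K) = -74308.0950 / (8.314 * 331.4380) = -26.9665
k = A * exp(exponent) = 352926.7210 * exp(-26.9665) = 6.8597e-07 1/s


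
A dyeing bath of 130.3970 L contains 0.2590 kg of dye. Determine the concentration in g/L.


Formula: Conc = dye_mass(kg) / volume(L) * 1000
Substituting: Conc = 0.2590 / 130.3970 * 1000
Result: 1.9862 g/L


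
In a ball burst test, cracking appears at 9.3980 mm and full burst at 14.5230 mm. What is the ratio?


Formula: Ratio = crack / burst
Substituting: Ratio = 9.3980 / 14.5230
Result: 0.6471


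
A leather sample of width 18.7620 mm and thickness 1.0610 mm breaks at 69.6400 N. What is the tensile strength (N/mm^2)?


Formula: TS = force / (width * thickness)
Substituting: TS = 69.6400 / (18.7620 * 1.0610)
Result: 3.4984 N/mm^2


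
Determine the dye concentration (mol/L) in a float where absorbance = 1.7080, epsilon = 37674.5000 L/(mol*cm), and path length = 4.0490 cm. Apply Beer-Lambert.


Formula: c = A / (epsilon * l)
Substituting: c = 1.7080 / (37674.5000 * 4.0490)
Result: 1.1197e-05 mol/L


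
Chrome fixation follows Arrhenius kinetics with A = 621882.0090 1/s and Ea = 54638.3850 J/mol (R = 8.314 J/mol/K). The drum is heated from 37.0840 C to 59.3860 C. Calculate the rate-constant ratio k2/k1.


T1 = 37.0840 + 273.15 = 310.2340 K; T2 = 59.3860 + 273.15 = 332.5360 K
k1 = A * exp(-Ea/(R*T1)) = 621882.0090 * exp(-54638.3850/(8.314*310.2340)) = 3.9248e-04 1/s
k2 = A * exp(-Ea/(R*T2)) = 621882.0090 * exp(-54638.3850/(8.314*332.5360)) = 0.00162487 1/s
k2/k1 = 0.00162487 / 3.9248e-04 = 4.1400


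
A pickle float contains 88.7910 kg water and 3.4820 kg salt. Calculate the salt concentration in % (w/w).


Formula: Conc = salt / (water + salt) * 100
Substituting: Conc = 3.4820 / (88.7910 + 3.4820) * 100
Result: 3.7736 %
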